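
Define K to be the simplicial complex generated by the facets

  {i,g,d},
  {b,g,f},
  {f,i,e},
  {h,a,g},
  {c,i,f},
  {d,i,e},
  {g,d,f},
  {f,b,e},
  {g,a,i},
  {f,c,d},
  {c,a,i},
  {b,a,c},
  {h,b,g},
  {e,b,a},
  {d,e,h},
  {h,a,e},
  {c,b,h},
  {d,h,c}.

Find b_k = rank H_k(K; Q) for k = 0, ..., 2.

b_0 = 1, b_1 = 1, b_2 = 0.

We work with the vertex ordering a < b < c < d < e < f < g < h < i. The simplices of K, each written with vertices in increasing order, are:

  0-simplices (9): a, b, c, d, e, f, g, h, i
  1-simplices (27): ab, ac, ae, ag, ah, ai, bc, be, bf, bg, bh, cd, cf, ch, ci, de, df, dg, dh, di, ef, eh, ei, fg, fi, gh, gi
  2-simplices (18): abc, abe, aci, aeh, agh, agi, bch, bef, bfg, bgh, cdf, cdh, cfi, deh, dei, dfg, dgi, efi

so the chain groups are C_0 ≅ Z^9, C_1 ≅ Z^27, C_2 ≅ Z^18.

The boundary map ∂_1: C_1 → C_0 maps an edge to its endpoints' difference, ∂[p,q] = q − p.
The resulting 9×27 matrix has rank 8, and its Smith normal form has invariant factors (1,1,1,1,1,1,1,1).

Boundary ∂_2: C_2 → C_1 sends each 2-simplex [p,q,r] to [q,r] − [p,r] + [p,q]. For instance
  ∂bch = ch − bh + bc,
  ∂cdh = dh − ch + cd.
As a 27×18 matrix over Z this has rank 18, with invariant factors (1,1,1,1,1,1,1,1,1,1,1,1,1,1,1,1,1,2).

Now H_k = ker ∂_k / im ∂_{k+1}, so:

  H_0: rank C_0 − rank ∂_1 = 9 − 8 = 1, and the invariant factors of ∂_1 are all 1, so H_0 ≅ Z.
  H_1: rank ker ∂_1 − rank ∂_2 = (27 − 8) − 18 = 1, and ∂_2 has invariant factor 2 > 1, so H_1 ≅ Z ⊕ Z/2Z.
  H_2: rank ker ∂_2 − rank ∂_3 = (18 − 18) − 0 = 0, and there is no ∂_3, so H_2 ≅ 0.

Hence the Betti numbers are b_0 = 1, b_1 = 1, b_2 = 0.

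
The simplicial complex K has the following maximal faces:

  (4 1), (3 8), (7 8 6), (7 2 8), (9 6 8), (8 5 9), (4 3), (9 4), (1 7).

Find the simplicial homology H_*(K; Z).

H_0 ≅ Z,  H_1 ≅ Z^2,  H_2 = 0.

Fix the vertex order 1 < 2 < 3 < 4 < 5 < 6 < 7 < 8 < 9 and write every simplex with vertices in increasing order. Then dim K = 2 and the simplices of K are:

  0-simplices (9): [1], [2], [3], [4], [5], [6], [7], [8], [9]
  1-simplices (14): [1,4], [1,7], [2,7], [2,8], [3,4], [3,8], [4,9], [5,8], [5,9], [6,7], [6,8], [6,9], [7,8], [8,9]
  2-simplices (4): [2,7,8], [5,8,9], [6,7,8], [6,8,9]

giving chain groups C_0 ≅ Z^9, C_1 ≅ Z^14, C_2 ≅ Z^4.

Boundary ∂_1: C_1 → C_0 sends each edge [p,q] (with p < q) to q − p.
This gives a 9×14 integer matrix of rank 8; reducing to Smith normal form yields diagonal entries (1,1,1,1,1,1,1,1).

∂_2: C_2 → C_1 acts by ∂[p,q,r] = [q,r] − [p,r] + [p,q]. For instance
  ∂[6,7,8] = [7,8] − [6,8] + [6,7],
  ∂[2,7,8] = [7,8] − [2,8] + [2,7].
The 14×4 boundary matrix has rank 4 and Smith normal form diag(1,1,1,1).

From H_k ≅ ker(∂_k) / im(∂_{k+1}) we obtain:

  H_0: rank C_0 − rank ∂_1 = 9 − 8 = 1, and the invariant factors of ∂_1 are all 1, so H_0 ≅ Z.
  H_1: rank ker ∂_1 − rank ∂_2 = (14 − 8) − 4 = 2, and the invariant factors of ∂_2 are all 1, so H_1 ≅ Z^2.
  H_2: rank ker ∂_2 − rank ∂_3 = (4 − 4) − 0 = 0, and there is no ∂_3, so H_2 ≅ 0.

As a check, the Euler characteristic is 9 − 14 + 4 = -1, which agrees with 1 − 2 + 0 = -1.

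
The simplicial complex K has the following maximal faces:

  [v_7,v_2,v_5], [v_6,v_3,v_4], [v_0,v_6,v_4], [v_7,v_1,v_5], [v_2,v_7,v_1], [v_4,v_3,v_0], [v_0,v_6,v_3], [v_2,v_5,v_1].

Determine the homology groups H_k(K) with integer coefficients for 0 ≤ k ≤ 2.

Fix the vertex order v_0 < v_1 < v_2 < v_3 < v_4 < v_5 < v_6 < v_7 and write every simplex with vertices in increasing order. Then dim K = 2 and the simplices of K are:

  0-simplices (8): [v_0], [v_1], [v_2], [v_3], [v_4], [v_5], [v_6], [v_7]
  1-simplices (12): [v_0,v_3], [v_0,v_4], [v_0,v_6], [v_1,v_2], [v_1,v_5], [v_1,v_7], [v_2,v_5], [v_2,v_7], [v_3,v_4], [v_3,v_6], [v_4,v_6], [v_5,v_7]
  2-simplices (8): [v_0,v_3,v_4], [v_0,v_3,v_6], [v_0,v_4,v_6], [v_1,v_2,v_5], [v_1,v_2,v_7], [v_1,v_5,v_7], [v_2,v_5,v_7], [v_3,v_4,v_6]

Hence C_0 ≅ Z^8, C_1 ≅ Z^12, C_2 ≅ Z^8.

The boundary map ∂_1: C_1 → C_0 is given by ∂[p,q] = [q] − [p]. For instance
  ∂[v_0,v_4] = [v_4] − [v_0].
The resulting 8×12 matrix has rank 6, and its Smith normal form has invariant factors (1,1,1,1,1,1).

∂_2: C_2 → C_1 sends each 2-simplex [p,q,r] to [q,r] − [p,r] + [p,q]. For instance
  ∂[v_0,v_3,v_6] = [v_3,v_6] − [v_0,v_6] + [v_0,v_3],
  ∂[v_2,v_5,v_7] = [v_5,v_7] − [v_2,v_7] + [v_2,v_5].
As a 12×8 matrix over Z this has rank 6, with invariant factors (1,1,1,1,1,1).

Reading off H_k = ker ∂_k / im ∂_{k+1}:

  H_0: rank C_0 − rank ∂_1 = 8 − 6 = 2, and the invariant factors of ∂_1 are all 1, so H_0 = Z^2.
  H_1: rank ker ∂_1 − rank ∂_2 = (12 − 6) − 6 = 0, and the invariant factors of ∂_2 are all 1, so H_1 = 0.
  H_2: rank ker ∂_2 − rank ∂_3 = (8 − 6) − 0 = 2, and there is no ∂_3, so H_2 = Z^2.

(K is a triangulation of the disjoint union of the 2-sphere S^2 and the 2-sphere S^2.)

H_0 = Z^2,  H_1 = 0,  H_2 = Z^2.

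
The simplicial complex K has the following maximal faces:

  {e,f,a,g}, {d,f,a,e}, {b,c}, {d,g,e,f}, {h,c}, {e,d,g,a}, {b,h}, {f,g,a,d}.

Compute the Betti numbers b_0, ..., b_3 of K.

Order the vertices as a < b < c < d < e < f < g < h. Listing each simplex with vertices in this order, K has dimension 3 with simplices:

  0-simplices (8): a, b, c, d, e, f, g, h
  1-simplices (13): ad, ae, af, ag, bc, bh, ch, de, df, dg, ef, eg, fg
  2-simplices (10): ade, adf, adg, aef, aeg, afg, def, deg, dfg, efg
  3-simplices (5): adef, adeg, adfg, aefg, defg

so the chain groups are C_0 ≅ Z^8, C_1 ≅ Z^13, C_2 ≅ Z^10, C_3 ≅ Z^5.

Boundary ∂_1: C_1 → C_0 maps an edge to its endpoints' difference, ∂[p,q] = q − p. For instance
  ∂ef = f − e.
The resulting 8×13 matrix has rank 6, and its Smith normal form has invariant factors (1,1,1,1,1,1).

Boundary ∂_2: C_2 → C_1 maps a triangle to the signed sum of its edges. For instance
  ∂aef = ef − af + ae,
  ∂deg = eg − dg + de.
This gives a 13×10 integer matrix of rank 6; reducing to Smith normal form yields diagonal entries (1,1,1,1,1,1).

Boundary ∂_3: C_3 → C_2 sends each 3-simplex σ to the alternating sum Σ_i (−1)^i (σ with its i-th vertex removed). For instance
  ∂aefg = efg − afg + aeg − aef,
  ∂adef = def − aef + adf − ade.
The 10×5 boundary matrix has rank 4 and Smith normal form diag(1,1,1,1).

From H_k ≅ ker(∂_k) / im(∂_{k+1}) we obtain:

  H_0: rank C_0 − rank ∂_1 = 8 − 6 = 2, and the invariant factors of ∂_1 are all 1, so H_0 ≅ Z^2.
  H_1: rank ker ∂_1 − rank ∂_2 = (13 − 6) − 6 = 1, and the invariant factors of ∂_2 are all 1, so H_1 ≅ Z.
  H_2: rank ker ∂_2 − rank ∂_3 = (10 − 6) − 4 = 0, and the invariant factors of ∂_3 are all 1, so H_2 ≅ 0.
  H_3: rank ker ∂_3 − rank ∂_4 = (5 − 4) − 0 = 1, and there is no ∂_4, so H_3 ≅ Z.

Hence the Betti numbers are b_0 = 2, b_1 = 1, b_2 = 0, b_3 = 1.

b_0 = 2, b_1 = 1, b_2 = 0, b_3 = 1.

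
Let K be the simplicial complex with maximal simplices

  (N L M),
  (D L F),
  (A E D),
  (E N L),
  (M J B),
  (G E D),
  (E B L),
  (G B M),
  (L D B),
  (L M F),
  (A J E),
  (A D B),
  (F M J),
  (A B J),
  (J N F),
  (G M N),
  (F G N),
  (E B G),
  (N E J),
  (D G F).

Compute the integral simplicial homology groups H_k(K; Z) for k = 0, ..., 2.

H_0 ≅ Z,  H_1 ≅ Z ⊕ Z/2Z,  H_2 = 0.

Order the vertices as A < B < D < E < F < G < J < L < M < N. Listing each simplex with vertices in this order, K has dimension 2 with simplices:

  0-simplices (10): A, B, D, E, F, G, J, L, M, N
  1-simplices (30): AB, AD, AE, AJ, BD, BE, BG, BJ, BL, BM, DE, DF, DG, DL, EG, EJ, EL, EN, FG, FJ, FL, FM, FN, GM, GN, JM, JN, LM, LN, MN
  2-simplices (20): ABD, ABJ, ADE, AEJ, BDL, BEG, BEL, BGM, BJM, DEG, DFG, DFL, EJN, ELN, FGN, FJM, FJN, FLM, GMN, LMN

so the chain groups are C_0 ≅ Z^10, C_1 ≅ Z^30, C_2 ≅ Z^20.

The boundary map ∂_1: C_1 → C_0 maps an edge to its endpoints' difference, ∂[p,q] = q − p. For instance
  ∂JN = N − J.
The resulting 10×30 matrix has rank 9, and its Smith normal form has invariant factors (1,1,1,1,1,1,1,1,1).

∂_2: C_2 → C_1 maps a triangle to the signed sum of its edges. For instance
  ∂GMN = MN − GN + GM,
  ∂DFG = FG − DG + DF.
As a 30×20 matrix over Z this has rank 20, with invariant factors (1,1,1,1,1,1,1,1,1,1,1,1,1,1,1,1,1,1,1,2).

Now H_k = ker ∂_k / im ∂_{k+1}, so:

  H_0: rank C_0 − rank ∂_1 = 10 − 9 = 1, and the invariant factors of ∂_1 are all 1, so H_0 = Z.
  H_1: rank ker ∂_1 − rank ∂_2 = (30 − 9) − 20 = 1, and ∂_2 has invariant factor 2 > 1, so H_1 = Z ⊕ Z/2Z.
  H_2: rank ker ∂_2 − rank ∂_3 = (20 − 20) − 0 = 0, and there is no ∂_3, so H_2 = 0.

(K is a triangulation of the Klein bottle.)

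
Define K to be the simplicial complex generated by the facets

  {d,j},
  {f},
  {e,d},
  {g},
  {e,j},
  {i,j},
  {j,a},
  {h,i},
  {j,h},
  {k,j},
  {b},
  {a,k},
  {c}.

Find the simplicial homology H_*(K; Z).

H_0 ≅ Z^5,  H_1 ≅ Z^3.

Fix the vertex order a < b < c < d < e < f < g < h < i < j < k and write every simplex with vertices in increasing order. Then dim K = 1 and the simplices of K are:

  0-simplices (11): a, b, c, d, e, f, g, h, i, j, k
  1-simplices (9): aj, ak, de, dj, ej, hi, hj, ij, jk

Hence C_0 ≅ Z^11, C_1 ≅ Z^9.

Boundary ∂_1: C_1 → C_0 is given by ∂[p,q] = [q] − [p]. For instance
  ∂aj = j − a.
The 11×9 boundary matrix has rank 6 and Smith normal form diag(1,1,1,1,1,1).

Computing H_k = (kernel of ∂_k) / (image of ∂_{k+1}):

  H_0: rank C_0 − rank ∂_1 = 11 − 6 = 5, and the invariant factors of ∂_1 are all 1, so H_0 = Z^5.
  H_1: rank ker ∂_1 − rank ∂_2 = (9 − 6) − 0 = 3, and there is no ∂_2, so H_1 = Z^3.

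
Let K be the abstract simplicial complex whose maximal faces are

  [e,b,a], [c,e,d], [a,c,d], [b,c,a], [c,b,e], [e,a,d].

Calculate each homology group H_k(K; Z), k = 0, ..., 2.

H_0 = Z,  H_1 = 0,  H_2 = Z.

Fix the vertex order a < b < c < d < e and write every simplex with vertices in increasing order. Then dim K = 2 and the simplices of K are:

  0-simplices (5): a, b, c, d, e
  1-simplices (9): ab, ac, ad, ae, bc, be, cd, ce, de
  2-simplices (6): abc, abe, acd, ade, bce, cde

giving chain groups C_0 ≅ Z^5, C_1 ≅ Z^9, C_2 ≅ Z^6.

∂_1: C_1 → C_0 maps an edge to its endpoints' difference, ∂[p,q] = q − p. For instance
  ∂ac = c − a.
As a 5×9 matrix over Z this has rank 4, with invariant factors (1,1,1,1).

∂_2: C_2 → C_1 sends each 2-simplex [p,q,r] to [q,r] − [p,r] + [p,q]. For instance
  ∂abc = bc − ac + ab,
  ∂cde = de − ce + cd.
The resulting 9×6 matrix has rank 5, and its Smith normal form has invariant factors (1,1,1,1,1).

Computing H_k = (kernel of ∂_k) / (image of ∂_{k+1}):

  H_0: rank C_0 − rank ∂_1 = 5 − 4 = 1, and the invariant factors of ∂_1 are all 1, so H_0 = Z.
  H_1: rank ker ∂_1 − rank ∂_2 = (9 − 4) − 5 = 0, and the invariant factors of ∂_2 are all 1, so H_1 = 0.
  H_2: rank ker ∂_2 − rank ∂_3 = (6 − 5) − 0 = 1, and there is no ∂_3, so H_2 = Z.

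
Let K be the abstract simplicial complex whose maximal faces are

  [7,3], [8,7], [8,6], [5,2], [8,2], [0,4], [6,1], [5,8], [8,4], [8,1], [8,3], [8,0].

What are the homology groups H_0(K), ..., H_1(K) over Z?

Take the total order 0 < 1 < 2 < 3 < 4 < 5 < 6 < 7 < 8 on the vertex set. Then K (dimension 1) consists of the simplices:

  0-simplices (9): [0], [1], [2], [3], [4], [5], [6], [7], [8]
  1-simplices (12): [0,4], [0,8], [1,6], [1,8], [2,5], [2,8], [3,7], [3,8], [4,8], [5,8], [6,8], [7,8]

Hence C_0 ≅ Z^9, C_1 ≅ Z^12.

∂_1: C_1 → C_0 sends each edge [p,q] (with p < q) to q − p. For instance
  ∂[0,4] = [4] − [0].
As a 9×12 matrix over Z this has rank 8, with invariant factors (1,1,1,1,1,1,1,1).

Computing H_k = (kernel of ∂_k) / (image of ∂_{k+1}):

  H_0: rank C_0 − rank ∂_1 = 9 − 8 = 1, and the invariant factors of ∂_1 are all 1, so H_0 = Z.
  H_1: rank ker ∂_1 − rank ∂_2 = (12 − 8) − 0 = 4, and there is no ∂_2, so H_1 = Z^4.

H_0 ≅ Z,  H_1 ≅ Z^4.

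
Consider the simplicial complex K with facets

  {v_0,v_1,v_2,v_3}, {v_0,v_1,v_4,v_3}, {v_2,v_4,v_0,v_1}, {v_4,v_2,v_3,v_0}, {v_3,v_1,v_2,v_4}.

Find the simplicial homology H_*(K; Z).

H_0 ≅ Z,  H_1 = 0,  H_2 = 0,  H_3 ≅ Z.

Take the total order v_0 < v_1 < v_2 < v_3 < v_4 on the vertex set. Then K (dimension 3) consists of the simplices:

  0-simplices (5): [v_0], [v_1], [v_2], [v_3], [v_4]
  1-simplices (10): [v_0,v_1], [v_0,v_2], [v_0,v_3], [v_0,v_4], [v_1,v_2], [v_1,v_3], [v_1,v_4], [v_2,v_3], [v_2,v_4], [v_3,v_4]
  2-simplices (10): [v_0,v_1,v_2], [v_0,v_1,v_3], [v_0,v_1,v_4], [v_0,v_2,v_3], [v_0,v_2,v_4], [v_0,v_3,v_4], [v_1,v_2,v_3], [v_1,v_2,v_4], [v_1,v_3,v_4], [v_2,v_3,v_4]
  3-simplices (5): [v_0,v_1,v_2,v_3], [v_0,v_1,v_2,v_4], [v_0,v_1,v_3,v_4], [v_0,v_2,v_3,v_4], [v_1,v_2,v_3,v_4]

giving chain groups C_0 ≅ Z^5, C_1 ≅ Z^10, C_2 ≅ Z^10, C_3 ≅ Z^5.

The boundary map ∂_1: C_1 → C_0 sends each edge [p,q] (with p < q) to q − p. For instance
  ∂[v_0,v_3] = [v_3] − [v_0].
This gives a 5×10 integer matrix of rank 4; reducing to Smith normal form yields diagonal entries (1,1,1,1).

∂_2: C_2 → C_1 maps a triangle to the signed sum of its edges. For instance
  ∂[v_2,v_3,v_4] = [v_3,v_4] − [v_2,v_4] + [v_2,v_3],
  ∂[v_1,v_2,v_3] = [v_2,v_3] − [v_1,v_3] + [v_1,v_2].
As a 10×10 matrix over Z this has rank 6, with invariant factors (1,1,1,1,1,1).

∂_3: C_3 → C_2 sends each 3-simplex σ to the alternating sum Σ_i (−1)^i (σ with its i-th vertex removed). For instance
  ∂[v_0,v_1,v_3,v_4] = [v_1,v_3,v_4] − [v_0,v_3,v_4] + [v_0,v_1,v_4] − [v_0,v_1,v_3],
  ∂[v_0,v_2,v_3,v_4] = [v_2,v_3,v_4] − [v_0,v_3,v_4] + [v_0,v_2,v_4] − [v_0,v_2,v_3].
As a 10×5 matrix over Z this has rank 4, with invariant factors (1,1,1,1).

From H_k ≅ ker(∂_k) / im(∂_{k+1}) we obtain:

  H_0: rank C_0 − rank ∂_1 = 5 − 4 = 1, and the invariant factors of ∂_1 are all 1, so H_0 ≅ Z.
  H_1: rank ker ∂_1 − rank ∂_2 = (10 − 4) − 6 = 0, and the invariant factors of ∂_2 are all 1, so H_1 ≅ 0.
  H_2: rank ker ∂_2 − rank ∂_3 = (10 − 6) − 4 = 0, and the invariant factors of ∂_3 are all 1, so H_2 ≅ 0.
  H_3: rank ker ∂_3 − rank ∂_4 = (5 − 4) − 0 = 1, and there is no ∂_4, so H_3 ≅ Z.

(K is a triangulation of the 3-sphere S^3.)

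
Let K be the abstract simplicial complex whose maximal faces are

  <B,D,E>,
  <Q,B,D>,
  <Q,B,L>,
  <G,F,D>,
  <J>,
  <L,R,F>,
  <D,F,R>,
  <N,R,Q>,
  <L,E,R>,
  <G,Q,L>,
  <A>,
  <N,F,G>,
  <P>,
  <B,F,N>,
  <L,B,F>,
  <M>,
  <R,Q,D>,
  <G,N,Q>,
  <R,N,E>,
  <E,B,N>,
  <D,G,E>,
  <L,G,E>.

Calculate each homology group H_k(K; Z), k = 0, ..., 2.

H_0 ≅ Z^5,  H_1 ≅ Z^2,  H_2 ≅ Z.

Fix the vertex order A < B < D < E < F < G < J < L < M < N < P < Q < R and write every simplex with vertices in increasing order. Then dim K = 2 and the simplices of K are:

  0-simplices (13): A, B, D, E, F, G, J, L, M, N, P, Q, R
  1-simplices (27): BD, BE, BF, BL, BN, BQ, DE, DF, DG, DQ, DR, EG, EL, EN, ER, FG, FL, FN, FR, GL, GN, GQ, LQ, LR, NQ, NR, QR
  2-simplices (18): BDE, BDQ, BEN, BFL, BFN, BLQ, DEG, DFG, DFR, DQR, EGL, ELR, ENR, FGN, FLR, GLQ, GNQ, NQR

Hence C_0 ≅ Z^13, C_1 ≅ Z^27, C_2 ≅ Z^18.

∂_1: C_1 → C_0 sends each edge [p,q] (with p < q) to q − p. For instance
  ∂LQ = Q − L.
As a 13×27 matrix over Z this has rank 8, with invariant factors (1,1,1,1,1,1,1,1).

Boundary ∂_2: C_2 → C_1 maps a triangle to the signed sum of its edges. For instance
  ∂DQR = QR − DR + DQ,
  ∂FLR = LR − FR + FL.
The 27×18 boundary matrix has rank 17 and Smith normal form diag(1,1,1,1,1,1,1,1,1,1,1,1,1,1,1,1,1).

Reading off H_k = ker ∂_k / im ∂_{k+1}:

  H_0: rank C_0 − rank ∂_1 = 13 − 8 = 5, and the invariant factors of ∂_1 are all 1, so H_0 = Z^5.
  H_1: rank ker ∂_1 − rank ∂_2 = (27 − 8) − 17 = 2, and the invariant factors of ∂_2 are all 1, so H_1 = Z^2.
  H_2: rank ker ∂_2 − rank ∂_3 = (18 − 17) − 0 = 1, and there is no ∂_3, so H_2 = Z.

As a check, the Euler characteristic is 13 − 27 + 18 = 4, which agrees with 5 − 2 + 1 = 4.
(K is a triangulation of the disjoint union of the torus T^2 and a set of 4 points.)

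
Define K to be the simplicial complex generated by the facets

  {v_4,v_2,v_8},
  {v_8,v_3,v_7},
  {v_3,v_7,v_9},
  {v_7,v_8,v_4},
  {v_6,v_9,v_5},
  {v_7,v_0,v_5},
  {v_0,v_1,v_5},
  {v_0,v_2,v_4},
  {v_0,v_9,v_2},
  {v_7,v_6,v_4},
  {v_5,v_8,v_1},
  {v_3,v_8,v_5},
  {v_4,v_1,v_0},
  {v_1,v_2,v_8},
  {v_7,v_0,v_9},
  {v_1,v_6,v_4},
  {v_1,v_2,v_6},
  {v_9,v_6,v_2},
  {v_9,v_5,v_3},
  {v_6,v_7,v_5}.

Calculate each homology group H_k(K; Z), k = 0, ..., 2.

Order the vertices as v_0 < v_1 < v_2 < v_3 < v_4 < v_5 < v_6 < v_7 < v_8 < v_9. Listing each simplex with vertices in this order, K has dimension 2 with simplices:

  0-simplices (10): [v_0], [v_1], [v_2], [v_3], [v_4], [v_5], [v_6], [v_7], [v_8], [v_9]
  1-simplices (30): (30 of them)
  2-simplices (20): (20 of them)

so the chain groups are C_0 ≅ Z^10, C_1 ≅ Z^30, C_2 ≅ Z^20.

Boundary ∂_1: C_1 → C_0 maps an edge to its endpoints' difference, ∂[p,q] = q − p. For instance
  ∂[v_7,v_9] = [v_9] − [v_7].
The resulting 10×30 matrix has rank 9, and its Smith normal form has invariant factors (1,1,1,1,1,1,1,1,1).

∂_2: C_2 → C_1 sends each 2-simplex [p,q,r] to [q,r] − [p,r] + [p,q]. For instance
  ∂[v_3,v_5,v_8] = [v_5,v_8] − [v_3,v_8] + [v_3,v_5],
  ∂[v_0,v_1,v_5] = [v_1,v_5] − [v_0,v_5] + [v_0,v_1].
The 30×20 boundary matrix has rank 20 and Smith normal form diag(1,1,1,1,1,1,1,1,1,1,1,1,1,1,1,1,1,1,1,2).

Reading off H_k = ker ∂_k / im ∂_{k+1}:

  H_0: rank C_0 − rank ∂_1 = 10 − 9 = 1, and the invariant factors of ∂_1 are all 1, so H_0 ≅ Z.
  H_1: rank ker ∂_1 − rank ∂_2 = (30 − 9) − 20 = 1, and ∂_2 has invariant factor 2 > 1, so H_1 ≅ Z × Z/2.
  H_2: rank ker ∂_2 − rank ∂_3 = (20 − 20) − 0 = 0, and there is no ∂_3, so H_2 ≅ 0.

As a check, the Euler characteristic is 10 − 30 + 20 = 0, which agrees with 1 − 1 + 0 = 0.

H_0 ≅ Z,  H_1 ≅ Z × Z/2,  H_2 = 0.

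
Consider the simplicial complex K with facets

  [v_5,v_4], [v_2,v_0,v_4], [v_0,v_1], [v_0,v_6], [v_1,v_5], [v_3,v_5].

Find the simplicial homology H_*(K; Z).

Take the total order v_0 < v_1 < v_2 < v_3 < v_4 < v_5 < v_6 on the vertex set. Then K (dimension 2) consists of the simplices:

  0-simplices (7): [v_0], [v_1], [v_2], [v_3], [v_4], [v_5], [v_6]
  1-simplices (8): [v_0,v_1], [v_0,v_2], [v_0,v_4], [v_0,v_6], [v_1,v_5], [v_2,v_4], [v_3,v_5], [v_4,v_5]
  2-simplices (1): [v_0,v_2,v_4]

giving chain groups C_0 ≅ Z^7, C_1 ≅ Z^8, C_2 ≅ Z^1.

∂_1: C_1 → C_0 sends each edge [p,q] (with p < q) to q − p. For instance
  ∂[v_2,v_4] = [v_4] − [v_2].
As a 7×8 matrix over Z this has rank 6, with invariant factors (1,1,1,1,1,1).

∂_2: C_2 → C_1 sends each 2-simplex [p,q,r] to [q,r] − [p,r] + [p,q]. For instance
  ∂[v_0,v_2,v_4] = [v_2,v_4] − [v_0,v_4] + [v_0,v_2].
The 8×1 boundary matrix has rank 1 and Smith normal form diag(1).

Now H_k = ker ∂_k / im ∂_{k+1}, so:

  H_0: rank C_0 − rank ∂_1 = 7 − 6 = 1, and the invariant factors of ∂_1 are all 1, so H_0 = Z.
  H_1: rank ker ∂_1 − rank ∂_2 = (8 − 6) − 1 = 1, and the invariant factors of ∂_2 are all 1, so H_1 = Z.
  H_2: rank ker ∂_2 − rank ∂_3 = (1 − 1) − 0 = 0, and there is no ∂_3, so H_2 = 0.

As a check, the Euler characteristic is 7 − 8 + 1 = 0, which agrees with 1 − 1 + 0 = 0.

H_0 ≅ Z,  H_1 ≅ Z,  H_2 = 0.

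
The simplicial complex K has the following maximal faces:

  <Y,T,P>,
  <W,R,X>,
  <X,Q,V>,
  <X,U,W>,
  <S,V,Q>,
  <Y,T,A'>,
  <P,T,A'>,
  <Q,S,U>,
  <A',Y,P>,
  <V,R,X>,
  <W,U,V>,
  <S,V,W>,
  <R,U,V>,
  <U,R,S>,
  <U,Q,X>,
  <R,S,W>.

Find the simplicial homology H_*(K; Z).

Fix the vertex order P < Q < R < S < T < U < V < W < X < Y < A' and write every simplex with vertices in increasing order. Then dim K = 2 and the simplices of K are:

  0-simplices (11): [P], [Q], [R], [S], [T], [U], [V], [W], [X], [Y], [A']
  1-simplices (24): (24 of them)
  2-simplices (16): [P,T,Y], [P,T,A'], [P,Y,A'], [Q,S,U], [Q,S,V], [Q,U,X], [Q,V,X], [R,S,U], [R,S,W], [R,U,V], [R,V,X], [R,W,X], [S,V,W], [T,Y,A'], [U,V,W], [U,W,X]

Hence C_0 ≅ Z^11, C_1 ≅ Z^24, C_2 ≅ Z^16.

∂_1: C_1 → C_0 is given by ∂[p,q] = [q] − [p]. For instance
  ∂[W,X] = [X] − [W].
As a 11×24 matrix over Z this has rank 9, with invariant factors (1,1,1,1,1,1,1,1,1).

The boundary map ∂_2: C_2 → C_1 acts by ∂[p,q,r] = [q,r] − [p,r] + [p,q]. For instance
  ∂[Q,S,U] = [S,U] − [Q,U] + [Q,S],
  ∂[P,T,Y] = [T,Y] − [P,Y] + [P,T].
The resulting 24×16 matrix has rank 15, and its Smith normal form has invariant factors (1,1,1,1,1,1,1,1,1,1,1,1,1,1,2).

Computing H_k = (kernel of ∂_k) / (image of ∂_{k+1}):

  H_0: rank C_0 − rank ∂_1 = 11 − 9 = 2, and the invariant factors of ∂_1 are all 1, so H_0 = Z^2.
  H_1: rank ker ∂_1 − rank ∂_2 = (24 − 9) − 15 = 0, and ∂_2 has invariant factor 2 > 1, so H_1 = Z/2Z.
  H_2: rank ker ∂_2 − rank ∂_3 = (16 − 15) − 0 = 1, and there is no ∂_3, so H_2 = Z.

H_0 ≅ Z^2,  H_1 ≅ Z/2Z,  H_2 ≅ Z.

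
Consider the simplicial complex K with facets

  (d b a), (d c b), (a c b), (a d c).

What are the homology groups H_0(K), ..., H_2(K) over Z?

We work with the vertex ordering a < b < c < d. The simplices of K, each written with vertices in increasing order, are:

  0-simplices (4): a, b, c, d
  1-simplices (6): ab, ac, ad, bc, bd, cd
  2-simplices (4): abc, abd, acd, bcd

Hence C_0 ≅ Z^4, C_1 ≅ Z^6, C_2 ≅ Z^4.

The boundary map ∂_1: C_1 → C_0 is given by ∂[p,q] = [q] − [p]. For instance
  ∂ad = d − a.
As a 4×6 matrix over Z this has rank 3, with invariant factors (1,1,1).

The boundary map ∂_2: C_2 → C_1 maps a triangle to the signed sum of its edges. For instance
  ∂abd = bd − ad + ab,
  ∂bcd = cd − bd + bc.
This gives a 6×4 integer matrix of rank 3; reducing to Smith normal form yields diagonal entries (1,1,1).

Computing H_k = (kernel of ∂_k) / (image of ∂_{k+1}):

  H_0: rank C_0 − rank ∂_1 = 4 − 3 = 1, and the invariant factors of ∂_1 are all 1, so H_0 = Z.
  H_1: rank ker ∂_1 − rank ∂_2 = (6 − 3) − 3 = 0, and the invariant factors of ∂_2 are all 1, so H_1 = 0.
  H_2: rank ker ∂_2 − rank ∂_3 = (4 − 3) − 0 = 1, and there is no ∂_3, so H_2 = Z.

(K is a triangulation of the 2-sphere S^2.)

H_0 ≅ Z,  H_1 = 0,  H_2 ≅ Z.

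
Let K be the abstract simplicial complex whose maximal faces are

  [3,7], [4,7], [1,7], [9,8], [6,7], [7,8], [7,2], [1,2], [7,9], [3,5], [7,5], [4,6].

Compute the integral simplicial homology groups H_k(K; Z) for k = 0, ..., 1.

Order the vertices as 1 < 2 < 3 < 4 < 5 < 6 < 7 < 8 < 9. Listing each simplex with vertices in this order, K has dimension 1 with simplices:

  0-simplices (9): [1], [2], [3], [4], [5], [6], [7], [8], [9]
  1-simplices (12): [1,2], [1,7], [2,7], [3,5], [3,7], [4,6], [4,7], [5,7], [6,7], [7,8], [7,9], [8,9]

Hence C_0 ≅ Z^9, C_1 ≅ Z^12.

Boundary ∂_1: C_1 → C_0 is given by ∂[p,q] = [q] − [p].
As a 9×12 matrix over Z this has rank 8, with invariant factors (1,1,1,1,1,1,1,1).

Reading off H_k = ker ∂_k / im ∂_{k+1}:

  H_0: rank C_0 − rank ∂_1 = 9 − 8 = 1, and the invariant factors of ∂_1 are all 1, so H_0 = Z.
  H_1: rank ker ∂_1 − rank ∂_2 = (12 − 8) − 0 = 4, and there is no ∂_2, so H_1 = Z^4.

As a check, the Euler characteristic is 9 − 12 = -3, which agrees with 1 − 4 = -3.
(K is a triangulation of a wedge of 4 circles.)

H_0 ≅ Z,  H_1 ≅ Z^4.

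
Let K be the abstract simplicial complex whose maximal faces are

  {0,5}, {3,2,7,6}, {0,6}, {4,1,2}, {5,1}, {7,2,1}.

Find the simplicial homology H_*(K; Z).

Take the total order 0 < 1 < 2 < 3 < 4 < 5 < 6 < 7 on the vertex set. Then K (dimension 3) consists of the simplices:

  0-simplices (8): [0], [1], [2], [3], [4], [5], [6], [7]
  1-simplices (13): [0,5], [0,6], [1,2], [1,4], [1,5], [1,7], [2,3], [2,4], [2,6], [2,7], [3,6], [3,7], [6,7]
  2-simplices (6): [1,2,4], [1,2,7], [2,3,6], [2,3,7], [2,6,7], [3,6,7]
  3-simplices (1): [2,3,6,7]

Hence C_0 ≅ Z^8, C_1 ≅ Z^13, C_2 ≅ Z^6, C_3 ≅ Z^1.

∂_1: C_1 → C_0 is given by ∂[p,q] = [q] − [p]. For instance
  ∂[2,6] = [6] − [2].
The resulting 8×13 matrix has rank 7, and its Smith normal form has invariant factors (1,1,1,1,1,1,1).

∂_2: C_2 → C_1 maps a triangle to the signed sum of its edges. For instance
  ∂[2,3,7] = [3,7] − [2,7] + [2,3],
  ∂[1,2,7] = [2,7] − [1,7] + [1,2].
The resulting 13×6 matrix has rank 5, and its Smith normal form has invariant factors (1,1,1,1,1).

Boundary ∂_3: C_3 → C_2 sends each 3-simplex σ to the alternating sum Σ_i (−1)^i (σ with its i-th vertex removed). For instance
  ∂[2,3,6,7] = [3,6,7] − [2,6,7] + [2,3,7] − [2,3,6].
The resulting 6×1 matrix has rank 1, and its Smith normal form has invariant factors (1).

Computing H_k = (kernel of ∂_k) / (image of ∂_{k+1}):

  H_0: rank C_0 − rank ∂_1 = 8 − 7 = 1, and the invariant factors of ∂_1 are all 1, so H_0 ≅ Z.
  H_1: rank ker ∂_1 − rank ∂_2 = (13 − 7) − 5 = 1, and the invariant factors of ∂_2 are all 1, so H_1 ≅ Z.
  H_2: rank ker ∂_2 − rank ∂_3 = (6 − 5) − 1 = 0, and the invariant factors of ∂_3 are all 1, so H_2 ≅ 0.
  H_3: rank ker ∂_3 − rank ∂_4 = (1 − 1) − 0 = 0, and there is no ∂_4, so H_3 ≅ 0.

H_0 ≅ Z,  H_1 ≅ Z,  H_2 = 0,  H_3 = 0.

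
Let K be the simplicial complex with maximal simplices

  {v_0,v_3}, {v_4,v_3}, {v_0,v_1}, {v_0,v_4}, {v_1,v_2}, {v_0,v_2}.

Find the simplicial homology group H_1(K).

H_1 = Z^2.

Fix the vertex order v_0 < v_1 < v_2 < v_3 < v_4 and write every simplex with vertices in increasing order. Then dim K = 1 and the simplices of K are:

  0-simplices (5): [v_0], [v_1], [v_2], [v_3], [v_4]
  1-simplices (6): [v_0,v_1], [v_0,v_2], [v_0,v_3], [v_0,v_4], [v_1,v_2], [v_3,v_4]

so the chain groups are C_0 ≅ Z^5, C_1 ≅ Z^6.

The boundary map ∂_1: C_1 → C_0 sends each edge [p,q] (with p < q) to q − p. For instance
  ∂[v_0,v_1] = [v_1] − [v_0].
The resulting 5×6 matrix has rank 4, and its Smith normal form has invariant factors (1,1,1,1).

Now H_k = ker ∂_k / im ∂_{k+1}, so:

  H_1: rank ker ∂_1 − rank ∂_2 = (6 − 4) − 0 = 2, and there is no ∂_2, so H_1 = Z^2.

(K is a triangulation of a wedge of 2 circles.)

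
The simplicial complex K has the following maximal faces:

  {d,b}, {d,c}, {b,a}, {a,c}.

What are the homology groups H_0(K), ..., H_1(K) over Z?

H_0 = Z,  H_1 = Z.

Fix the vertex order a < b < c < d and write every simplex with vertices in increasing order. Then dim K = 1 and the simplices of K are:

  0-simplices (4): a, b, c, d
  1-simplices (4): ab, ac, bd, cd

giving chain groups C_0 ≅ Z^4, C_1 ≅ Z^4.

∂_1: C_1 → C_0 is given by ∂[p,q] = [q] − [p].
The 4×4 boundary matrix has rank 3 and Smith normal form diag(1,1,1).

From H_k ≅ ker(∂_k) / im(∂_{k+1}) we obtain:

  H_0: rank C_0 − rank ∂_1 = 4 − 3 = 1, and the invariant factors of ∂_1 are all 1, so H_0 ≅ Z.
  H_1: rank ker ∂_1 − rank ∂_2 = (4 − 3) − 0 = 1, and there is no ∂_2, so H_1 ≅ Z.

As a check, the Euler characteristic is 4 − 4 = 0, which agrees with 1 − 1 = 0.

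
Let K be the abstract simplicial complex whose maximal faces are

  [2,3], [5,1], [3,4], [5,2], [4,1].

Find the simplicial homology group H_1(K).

Take the total order 1 < 2 < 3 < 4 < 5 on the vertex set. Then K (dimension 1) consists of the simplices:

  0-simplices (5): [1], [2], [3], [4], [5]
  1-simplices (5): [1,4], [1,5], [2,3], [2,5], [3,4]

giving chain groups C_0 ≅ Z^5, C_1 ≅ Z^5.

Boundary ∂_1: C_1 → C_0 is given by ∂[p,q] = [q] − [p]. For instance
  ∂[1,5] = [5] − [1].
The 5×5 boundary matrix has rank 4 and Smith normal form diag(1,1,1,1).

From H_k ≅ ker(∂_k) / im(∂_{k+1}) we obtain:

  H_1: rank ker ∂_1 − rank ∂_2 = (5 − 4) − 0 = 1, and there is no ∂_2, so H_1 = Z.

(K is a triangulation of the circle S^1.)

H_1 = Z.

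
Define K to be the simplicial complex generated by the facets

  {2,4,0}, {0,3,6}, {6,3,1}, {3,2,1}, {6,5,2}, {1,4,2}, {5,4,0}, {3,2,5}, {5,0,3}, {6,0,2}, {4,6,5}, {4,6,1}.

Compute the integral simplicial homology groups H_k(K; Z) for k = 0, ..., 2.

We work with the vertex ordering 0 < 1 < 2 < 3 < 4 < 5 < 6. The simplices of K, each written with vertices in increasing order, are:

  0-simplices (7): [0], [1], [2], [3], [4], [5], [6]
  1-simplices (18): [0,2], [0,3], [0,4], [0,5], [0,6], [1,2], [1,3], [1,4], [1,6], [2,3], [2,4], [2,5], [2,6], [3,5], [3,6], [4,5], [4,6], [5,6]
  2-simplices (12): [0,2,4], [0,2,6], [0,3,5], [0,3,6], [0,4,5], [1,2,3], [1,2,4], [1,3,6], [1,4,6], [2,3,5], [2,5,6], [4,5,6]

giving chain groups C_0 ≅ Z^7, C_1 ≅ Z^18, C_2 ≅ Z^12.

The boundary map ∂_1: C_1 → C_0 sends each edge [p,q] (with p < q) to q − p.
The 7×18 boundary matrix has rank 6 and Smith normal form diag(1,1,1,1,1,1).

Boundary ∂_2: C_2 → C_1 sends each 2-simplex [p,q,r] to [q,r] − [p,r] + [p,q]. For instance
  ∂[0,2,4] = [2,4] − [0,4] + [0,2],
  ∂[2,5,6] = [5,6] − [2,6] + [2,5].
The resulting 18×12 matrix has rank 12, and its Smith normal form has invariant factors (1,1,1,1,1,1,1,1,1,1,1,2).

From H_k ≅ ker(∂_k) / im(∂_{k+1}) we obtain:

  H_0: rank C_0 − rank ∂_1 = 7 − 6 = 1, and the invariant factors of ∂_1 are all 1, so H_0 = Z.
  H_1: rank ker ∂_1 − rank ∂_2 = (18 − 6) − 12 = 0, and ∂_2 has invariant factor 2 > 1, so H_1 = Z/2.
  H_2: rank ker ∂_2 − rank ∂_3 = (12 − 12) − 0 = 0, and there is no ∂_3, so H_2 = 0.

As a check, the Euler characteristic is 7 − 18 + 12 = 1, which agrees with 1 − 0 + 0 = 1.

H_0 ≅ Z,  H_1 ≅ Z/2,  H_2 = 0.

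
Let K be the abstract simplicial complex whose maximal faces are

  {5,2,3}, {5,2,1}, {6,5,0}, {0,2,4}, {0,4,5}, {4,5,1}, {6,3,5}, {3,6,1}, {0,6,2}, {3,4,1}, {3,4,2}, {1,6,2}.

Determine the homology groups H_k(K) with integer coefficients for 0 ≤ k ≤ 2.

Fix the vertex order 0 < 1 < 2 < 3 < 4 < 5 < 6 and write every simplex with vertices in increasing order. Then dim K = 2 and the simplices of K are:

  0-simplices (7): [0], [1], [2], [3], [4], [5], [6]
  1-simplices (18): [0,2], [0,4], [0,5], [0,6], [1,2], [1,3], [1,4], [1,5], [1,6], [2,3], [2,4], [2,5], [2,6], [3,4], [3,5], [3,6], [4,5], [5,6]
  2-simplices (12): [0,2,4], [0,2,6], [0,4,5], [0,5,6], [1,2,5], [1,2,6], [1,3,4], [1,3,6], [1,4,5], [2,3,4], [2,3,5], [3,5,6]

giving chain groups C_0 ≅ Z^7, C_1 ≅ Z^18, C_2 ≅ Z^12.

Boundary ∂_1: C_1 → C_0 is given by ∂[p,q] = [q] − [p]. For instance
  ∂[1,4] = [4] − [1].
The 7×18 boundary matrix has rank 6 and Smith normal form diag(1,1,1,1,1,1).

Boundary ∂_2: C_2 → C_1 sends each 2-simplex [p,q,r] to [q,r] − [p,r] + [p,q]. For instance
  ∂[1,4,5] = [4,5] − [1,5] + [1,4],
  ∂[1,2,6] = [2,6] − [1,6] + [1,2].
As a 18×12 matrix over Z this has rank 12, with invariant factors (1,1,1,1,1,1,1,1,1,1,1,2).

Reading off H_k = ker ∂_k / im ∂_{k+1}:

  H_0: rank C_0 − rank ∂_1 = 7 − 6 = 1, and the invariant factors of ∂_1 are all 1, so H_0 = Z.
  H_1: rank ker ∂_1 − rank ∂_2 = (18 − 6) − 12 = 0, and ∂_2 has invariant factor 2 > 1, so H_1 = Z/2.
  H_2: rank ker ∂_2 − rank ∂_3 = (12 − 12) − 0 = 0, and there is no ∂_3, so H_2 = 0.

As a check, the Euler characteristic is 7 − 18 + 12 = 1, which agrees with 1 − 0 + 0 = 1.

H_0 ≅ Z,  H_1 ≅ Z/2,  H_2 = 0.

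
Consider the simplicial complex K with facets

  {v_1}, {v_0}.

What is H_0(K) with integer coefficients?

Take the total order v_0 < v_1 on the vertex set. Then K (dimension 0) consists of the simplices:

  0-simplices (2): [v_0], [v_1]

Hence C_0 ≅ Z^2.

Now H_k = ker ∂_k / im ∂_{k+1}, so:

  H_0: rank C_0 − rank ∂_1 = 2 − 0 = 2, and there is no ∂_1, so H_0 = Z^2.

(K is a triangulation of a set of 2 points.)

H_0 ≅ Z^2.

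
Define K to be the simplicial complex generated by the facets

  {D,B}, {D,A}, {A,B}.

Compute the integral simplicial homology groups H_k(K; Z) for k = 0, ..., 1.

H_0 = Z,  H_1 = Z.

K has 3 vertices, 3 edges.
rank ∂_0 = 0, rank ∂_1 = 2 ⇒ b_0 = 3 − 0 − 2 = 1; all invariant factors of ∂_1 are 1 so no torsion. So H_0 ≅ Z.
rank ∂_1 = 2, rank ∂_2 = 0 ⇒ b_1 = 3 − 2 − 0 = 1. So H_1 ≅ Z.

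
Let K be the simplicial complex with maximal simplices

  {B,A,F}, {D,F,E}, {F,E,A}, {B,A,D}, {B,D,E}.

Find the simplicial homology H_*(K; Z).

H_0 = Z,  H_1 = Z,  H_2 = 0.

We work with the vertex ordering A < B < D < E < F. The simplices of K, each written with vertices in increasing order, are:

  0-simplices (5): A, B, D, E, F
  1-simplices (10): AB, AD, AE, AF, BD, BE, BF, DE, DF, EF
  2-simplices (5): ABD, ABF, AEF, BDE, DEF

Hence C_0 ≅ Z^5, C_1 ≅ Z^10, C_2 ≅ Z^5.

The boundary map ∂_1: C_1 → C_0 maps an edge to its endpoints' difference, ∂[p,q] = q − p. For instance
  ∂BE = E − B.
As a 5×10 matrix over Z this has rank 4, with invariant factors (1,1,1,1).

The boundary map ∂_2: C_2 → C_1 maps a triangle to the signed sum of its edges. For instance
  ∂DEF = EF − DF + DE,
  ∂BDE = DE − BE + BD.
As a 10×5 matrix over Z this has rank 5, with invariant factors (1,1,1,1,1).

From H_k ≅ ker(∂_k) / im(∂_{k+1}) we obtain:

  H_0: rank C_0 − rank ∂_1 = 5 − 4 = 1, and the invariant factors of ∂_1 are all 1, so H_0 ≅ Z.
  H_1: rank ker ∂_1 − rank ∂_2 = (10 − 4) − 5 = 1, and the invariant factors of ∂_2 are all 1, so H_1 ≅ Z.
  H_2: rank ker ∂_2 − rank ∂_3 = (5 − 5) − 0 = 0, and there is no ∂_3, so H_2 ≅ 0.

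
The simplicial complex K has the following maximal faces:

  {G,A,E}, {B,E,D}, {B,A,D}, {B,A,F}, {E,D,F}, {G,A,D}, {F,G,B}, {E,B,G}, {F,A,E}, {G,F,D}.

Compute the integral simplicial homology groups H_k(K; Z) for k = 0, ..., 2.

Take the total order A < B < D < E < F < G on the vertex set. Then K (dimension 2) consists of the simplices:

  0-simplices (6): A, B, D, E, F, G
  1-simplices (15): AB, AD, AE, AF, AG, BD, BE, BF, BG, DE, DF, DG, EF, EG, FG
  2-simplices (10): ABD, ABF, ADG, AEF, AEG, BDE, BEG, BFG, DEF, DFG

giving chain groups C_0 ≅ Z^6, C_1 ≅ Z^15, C_2 ≅ Z^10.

The boundary map ∂_1: C_1 → C_0 maps an edge to its endpoints' difference, ∂[p,q] = q − p. For instance
  ∂DF = F − D.
As a 6×15 matrix over Z this has rank 5, with invariant factors (1,1,1,1,1).

Boundary ∂_2: C_2 → C_1 sends each 2-simplex [p,q,r] to [q,r] − [p,r] + [p,q]. For instance
  ∂AEF = EF − AF + AE,
  ∂BDE = DE − BE + BD.
This gives a 15×10 integer matrix of rank 10; reducing to Smith normal form yields diagonal entries (1,1,1,1,1,1,1,1,1,2).

Now H_k = ker ∂_k / im ∂_{k+1}, so:

  H_0: rank C_0 − rank ∂_1 = 6 − 5 = 1, and the invariant factors of ∂_1 are all 1, so H_0 ≅ Z.
  H_1: rank ker ∂_1 − rank ∂_2 = (15 − 5) − 10 = 0, and ∂_2 has invariant factor 2 > 1, so H_1 ≅ Z/2Z.
  H_2: rank ker ∂_2 − rank ∂_3 = (10 − 10) − 0 = 0, and there is no ∂_3, so H_2 ≅ 0.

As a check, the Euler characteristic is 6 − 15 + 10 = 1, which agrees with 1 − 0 + 0 = 1.

H_0 = Z,  H_1 = Z/2Z,  H_2 = 0.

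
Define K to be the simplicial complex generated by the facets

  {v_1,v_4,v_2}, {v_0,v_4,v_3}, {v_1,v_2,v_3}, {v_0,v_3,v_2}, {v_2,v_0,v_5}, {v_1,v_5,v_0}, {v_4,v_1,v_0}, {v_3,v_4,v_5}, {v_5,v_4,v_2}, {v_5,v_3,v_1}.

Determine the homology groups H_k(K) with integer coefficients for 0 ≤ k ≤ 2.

H_0 ≅ Z,  H_1 ≅ Z/2,  H_2 = 0.

Order the vertices as v_0 < v_1 < v_2 < v_3 < v_4 < v_5. Listing each simplex with vertices in this order, K has dimension 2 with simplices:

  0-simplices (6): [v_0], [v_1], [v_2], [v_3], [v_4], [v_5]
  1-simplices (15): (15 of them)
  2-simplices (10): [v_0,v_1,v_4], [v_0,v_1,v_5], [v_0,v_2,v_3], [v_0,v_2,v_5], [v_0,v_3,v_4], [v_1,v_2,v_3], [v_1,v_2,v_4], [v_1,v_3,v_5], [v_2,v_4,v_5], [v_3,v_4,v_5]

giving chain groups C_0 ≅ Z^6, C_1 ≅ Z^15, C_2 ≅ Z^10.

The boundary map ∂_1: C_1 → C_0 maps an edge to its endpoints' difference, ∂[p,q] = q − p.
This gives a 6×15 integer matrix of rank 5; reducing to Smith normal form yields diagonal entries (1,1,1,1,1).

Boundary ∂_2: C_2 → C_1 acts by ∂[p,q,r] = [q,r] − [p,r] + [p,q]. For instance
  ∂[v_0,v_1,v_4] = [v_1,v_4] − [v_0,v_4] + [v_0,v_1],
  ∂[v_1,v_2,v_3] = [v_2,v_3] − [v_1,v_3] + [v_1,v_2].
The resulting 15×10 matrix has rank 10, and its Smith normal form has invariant factors (1,1,1,1,1,1,1,1,1,2).

Now H_k = ker ∂_k / im ∂_{k+1}, so:

  H_0: rank C_0 − rank ∂_1 = 6 − 5 = 1, and the invariant factors of ∂_1 are all 1, so H_0 ≅ Z.
  H_1: rank ker ∂_1 − rank ∂_2 = (15 − 5) − 10 = 0, and ∂_2 has invariant factor 2 > 1, so H_1 ≅ Z/2.
  H_2: rank ker ∂_2 − rank ∂_3 = (10 − 10) − 0 = 0, and there is no ∂_3, so H_2 ≅ 0.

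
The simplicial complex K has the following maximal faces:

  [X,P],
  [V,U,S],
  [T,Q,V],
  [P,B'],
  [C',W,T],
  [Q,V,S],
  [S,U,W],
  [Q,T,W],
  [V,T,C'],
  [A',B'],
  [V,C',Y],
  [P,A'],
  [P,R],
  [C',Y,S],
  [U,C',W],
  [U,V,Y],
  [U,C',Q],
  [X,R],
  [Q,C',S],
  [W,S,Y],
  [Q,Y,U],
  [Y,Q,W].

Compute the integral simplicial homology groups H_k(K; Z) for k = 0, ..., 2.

H_0 = Z^2,  H_1 = Z^4,  H_2 = Z.

We work with the vertex ordering P < Q < R < S < T < U < V < W < X < Y < A' < B' < C'. The simplices of K, each written with vertices in increasing order, are:

  0-simplices (13): [P], [Q], [R], [S], [T], [U], [V], [W], [X], [Y], [A'], [B'], [C']
  1-simplices (30): (30 of them)
  2-simplices (16): [Q,S,V], [Q,S,C'], [Q,T,V], [Q,T,W], [Q,U,Y], [Q,U,C'], [Q,W,Y], [S,U,V], [S,U,W], [S,W,Y], [S,Y,C'], [T,V,C'], [T,W,C'], [U,V,Y], [U,W,C'], [V,Y,C']

so the chain groups are C_0 ≅ Z^13, C_1 ≅ Z^30, C_2 ≅ Z^16.

∂_1: C_1 → C_0 maps an edge to its endpoints' difference, ∂[p,q] = q − p. For instance
  ∂[Q,C'] = [C'] − [Q].
This gives a 13×30 integer matrix of rank 11; reducing to Smith normal form yields diagonal entries (1,1,1,1,1,1,1,1,1,1,1).

Boundary ∂_2: C_2 → C_1 acts by ∂[p,q,r] = [q,r] − [p,r] + [p,q]. For instance
  ∂[Q,W,Y] = [W,Y] − [Q,Y] + [Q,W],
  ∂[Q,S,C'] = [S,C'] − [Q,C'] + [Q,S].
This gives a 30×16 integer matrix of rank 15; reducing to Smith normal form yields diagonal entries (1,1,1,1,1,1,1,1,1,1,1,1,1,1,1).

Now H_k = ker ∂_k / im ∂_{k+1}, so:

  H_0: rank C_0 − rank ∂_1 = 13 − 11 = 2, and the invariant factors of ∂_1 are all 1, so H_0 = Z^2.
  H_1: rank ker ∂_1 − rank ∂_2 = (30 − 11) − 15 = 4, and the invariant factors of ∂_2 are all 1, so H_1 = Z^4.
  H_2: rank ker ∂_2 − rank ∂_3 = (16 − 15) − 0 = 1, and there is no ∂_3, so H_2 = Z.

As a check, the Euler characteristic is 13 − 30 + 16 = -1, which agrees with 2 − 4 + 1 = -1.
(K is a triangulation of the disjoint union of a wedge of 2 circles and the torus T^2.)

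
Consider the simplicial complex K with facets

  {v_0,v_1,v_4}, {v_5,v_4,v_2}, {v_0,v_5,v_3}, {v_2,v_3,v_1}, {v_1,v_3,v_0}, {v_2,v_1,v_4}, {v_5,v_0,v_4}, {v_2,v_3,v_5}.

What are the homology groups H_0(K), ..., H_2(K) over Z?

H_0 ≅ Z,  H_1 = 0,  H_2 ≅ Z.

Fix the vertex order v_0 < v_1 < v_2 < v_3 < v_4 < v_5 and write every simplex with vertices in increasing order. Then dim K = 2 and the simplices of K are:

  0-simplices (6): [v_0], [v_1], [v_2], [v_3], [v_4], [v_5]
  1-simplices (12): [v_0,v_1], [v_0,v_3], [v_0,v_4], [v_0,v_5], [v_1,v_2], [v_1,v_3], [v_1,v_4], [v_2,v_3], [v_2,v_4], [v_2,v_5], [v_3,v_5], [v_4,v_5]
  2-simplices (8): [v_0,v_1,v_3], [v_0,v_1,v_4], [v_0,v_3,v_5], [v_0,v_4,v_5], [v_1,v_2,v_3], [v_1,v_2,v_4], [v_2,v_3,v_5], [v_2,v_4,v_5]

so the chain groups are C_0 ≅ Z^6, C_1 ≅ Z^12, C_2 ≅ Z^8.

The boundary map ∂_1: C_1 → C_0 is given by ∂[p,q] = [q] − [p]. For instance
  ∂[v_3,v_5] = [v_5] − [v_3].
The 6×12 boundary matrix has rank 5 and Smith normal form diag(1,1,1,1,1).

∂_2: C_2 → C_1 maps a triangle to the signed sum of its edges. For instance
  ∂[v_1,v_2,v_4] = [v_2,v_4] − [v_1,v_4] + [v_1,v_2],
  ∂[v_0,v_3,v_5] = [v_3,v_5] − [v_0,v_5] + [v_0,v_3].
This gives a 12×8 integer matrix of rank 7; reducing to Smith normal form yields diagonal entries (1,1,1,1,1,1,1).

Now H_k = ker ∂_k / im ∂_{k+1}, so:

  H_0: rank C_0 − rank ∂_1 = 6 − 5 = 1, and the invariant factors of ∂_1 are all 1, so H_0 = Z.
  H_1: rank ker ∂_1 − rank ∂_2 = (12 − 5) − 7 = 0, and the invariant factors of ∂_2 are all 1, so H_1 = 0.
  H_2: rank ker ∂_2 − rank ∂_3 = (8 − 7) − 0 = 1, and there is no ∂_3, so H_2 = Z.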